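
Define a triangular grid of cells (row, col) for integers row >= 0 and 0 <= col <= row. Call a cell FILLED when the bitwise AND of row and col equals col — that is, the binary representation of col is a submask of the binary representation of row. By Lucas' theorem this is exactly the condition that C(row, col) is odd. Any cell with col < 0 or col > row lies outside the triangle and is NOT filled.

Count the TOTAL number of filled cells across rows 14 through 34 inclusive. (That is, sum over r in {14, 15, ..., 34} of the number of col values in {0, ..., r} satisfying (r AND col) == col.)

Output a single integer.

Answer: 196

Derivation:
r14=1110 pc3: +8 =8
r15=1111 pc4: +16 =24
r16=10000 pc1: +2 =26
r17=10001 pc2: +4 =30
r18=10010 pc2: +4 =34
r19=10011 pc3: +8 =42
r20=10100 pc2: +4 =46
r21=10101 pc3: +8 =54
r22=10110 pc3: +8 =62
r23=10111 pc4: +16 =78
r24=11000 pc2: +4 =82
r25=11001 pc3: +8 =90
r26=11010 pc3: +8 =98
r27=11011 pc4: +16 =114
r28=11100 pc3: +8 =122
r29=11101 pc4: +16 =138
r30=11110 pc4: +16 =154
r31=11111 pc5: +32 =186
r32=100000 pc1: +2 =188
r33=100001 pc2: +4 =192
r34=100010 pc2: +4 =196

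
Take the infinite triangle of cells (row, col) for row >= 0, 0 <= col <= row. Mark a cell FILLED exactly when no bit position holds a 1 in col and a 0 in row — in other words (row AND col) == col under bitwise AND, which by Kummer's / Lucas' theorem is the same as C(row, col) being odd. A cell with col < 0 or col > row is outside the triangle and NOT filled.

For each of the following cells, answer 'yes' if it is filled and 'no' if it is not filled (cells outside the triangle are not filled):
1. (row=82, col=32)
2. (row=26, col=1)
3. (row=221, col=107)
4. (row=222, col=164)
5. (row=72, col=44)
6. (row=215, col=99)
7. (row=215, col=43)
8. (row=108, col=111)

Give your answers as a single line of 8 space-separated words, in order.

(82,32): row=0b1010010, col=0b100000, row AND col = 0b0 = 0; 0 != 32 -> empty
(26,1): row=0b11010, col=0b1, row AND col = 0b0 = 0; 0 != 1 -> empty
(221,107): row=0b11011101, col=0b1101011, row AND col = 0b1001001 = 73; 73 != 107 -> empty
(222,164): row=0b11011110, col=0b10100100, row AND col = 0b10000100 = 132; 132 != 164 -> empty
(72,44): row=0b1001000, col=0b101100, row AND col = 0b1000 = 8; 8 != 44 -> empty
(215,99): row=0b11010111, col=0b1100011, row AND col = 0b1000011 = 67; 67 != 99 -> empty
(215,43): row=0b11010111, col=0b101011, row AND col = 0b11 = 3; 3 != 43 -> empty
(108,111): col outside [0, 108] -> not filled

Answer: no no no no no no no no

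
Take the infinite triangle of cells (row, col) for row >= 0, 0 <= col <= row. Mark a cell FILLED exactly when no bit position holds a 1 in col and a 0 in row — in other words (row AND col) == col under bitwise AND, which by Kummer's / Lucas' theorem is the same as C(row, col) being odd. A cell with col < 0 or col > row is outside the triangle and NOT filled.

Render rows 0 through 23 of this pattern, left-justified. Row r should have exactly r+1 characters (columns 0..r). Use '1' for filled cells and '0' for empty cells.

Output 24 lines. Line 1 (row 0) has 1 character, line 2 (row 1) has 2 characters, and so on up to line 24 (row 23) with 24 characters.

Answer: 1
11
101
1111
10001
110011
1010101
11111111
100000001
1100000011
10100000101
111100001111
1000100010001
11001100110011
101010101010101
1111111111111111
10000000000000001
110000000000000011
1010000000000000101
11110000000000001111
100010000000000010001
1100110000000000110011
10101010000000001010101
111111110000000011111111

Derivation:
r0=0: 1
r1=1: 11
r2=10: 101
r3=11: 1111
r4=100: 10001
r5=101: 110011
r6=110: 1010101
r7=111: 11111111
r8=1000: 100000001
r9=1001: 1100000011
r10=1010: 10100000101
r11=1011: 111100001111
r12=1100: 1000100010001
r13=1101: 11001100110011
r14=1110: 101010101010101
r15=1111: 1111111111111111
r16=10000: 10000000000000001
r17=10001: 110000000000000011
r18=10010: 1010000000000000101
r19=10011: 11110000000000001111
r20=10100: 100010000000000010001
r21=10101: 1100110000000000110011
r22=10110: 10101010000000001010101
r23=10111: 111111110000000011111111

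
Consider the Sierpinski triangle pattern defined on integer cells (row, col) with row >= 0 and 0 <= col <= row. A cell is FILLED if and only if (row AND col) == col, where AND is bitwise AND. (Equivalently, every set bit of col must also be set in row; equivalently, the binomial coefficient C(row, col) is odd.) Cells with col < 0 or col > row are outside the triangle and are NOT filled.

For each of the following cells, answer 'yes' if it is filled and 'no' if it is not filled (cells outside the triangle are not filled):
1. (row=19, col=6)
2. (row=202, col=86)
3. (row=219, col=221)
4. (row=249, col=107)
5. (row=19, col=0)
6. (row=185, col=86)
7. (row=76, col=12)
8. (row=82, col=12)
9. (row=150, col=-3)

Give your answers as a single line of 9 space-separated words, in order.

(19,6): row=0b10011, col=0b110, row AND col = 0b10 = 2; 2 != 6 -> empty
(202,86): row=0b11001010, col=0b1010110, row AND col = 0b1000010 = 66; 66 != 86 -> empty
(219,221): col outside [0, 219] -> not filled
(249,107): row=0b11111001, col=0b1101011, row AND col = 0b1101001 = 105; 105 != 107 -> empty
(19,0): row=0b10011, col=0b0, row AND col = 0b0 = 0; 0 == 0 -> filled
(185,86): row=0b10111001, col=0b1010110, row AND col = 0b10000 = 16; 16 != 86 -> empty
(76,12): row=0b1001100, col=0b1100, row AND col = 0b1100 = 12; 12 == 12 -> filled
(82,12): row=0b1010010, col=0b1100, row AND col = 0b0 = 0; 0 != 12 -> empty
(150,-3): col outside [0, 150] -> not filled

Answer: no no no no yes no yes no no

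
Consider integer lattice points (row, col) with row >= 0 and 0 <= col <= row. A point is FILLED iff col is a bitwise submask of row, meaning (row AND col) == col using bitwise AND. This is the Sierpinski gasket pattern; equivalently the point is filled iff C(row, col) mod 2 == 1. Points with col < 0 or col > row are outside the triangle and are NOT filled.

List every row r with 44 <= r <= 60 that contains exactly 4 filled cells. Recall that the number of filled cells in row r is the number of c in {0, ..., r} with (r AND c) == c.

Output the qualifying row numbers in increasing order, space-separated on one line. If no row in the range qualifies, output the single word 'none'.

Answer: 48

Derivation:
Row r has 2^popcount(r) filled cells, so we need popcount(r) = log2(4) = 2.
Scan r = 44..60 and keep those with exactly 2 one-bits:
r=44=101100 popcount=3 -> skip
r=45=101101 popcount=4 -> skip
r=46=101110 popcount=4 -> skip
r=47=101111 popcount=5 -> skip
r=48=110000 popcount=2 -> KEEP
r=49=110001 popcount=3 -> skip
r=50=110010 popcount=3 -> skip
r=51=110011 popcount=4 -> skip
r=52=110100 popcount=3 -> skip
r=53=110101 popcount=4 -> skip
r=54=110110 popcount=4 -> skip
r=55=110111 popcount=5 -> skip
r=56=111000 popcount=3 -> skip
r=57=111001 popcount=4 -> skip
r=58=111010 popcount=4 -> skip
r=59=111011 popcount=5 -> skip
r=60=111100 popcount=4 -> skip
Kept rows: 48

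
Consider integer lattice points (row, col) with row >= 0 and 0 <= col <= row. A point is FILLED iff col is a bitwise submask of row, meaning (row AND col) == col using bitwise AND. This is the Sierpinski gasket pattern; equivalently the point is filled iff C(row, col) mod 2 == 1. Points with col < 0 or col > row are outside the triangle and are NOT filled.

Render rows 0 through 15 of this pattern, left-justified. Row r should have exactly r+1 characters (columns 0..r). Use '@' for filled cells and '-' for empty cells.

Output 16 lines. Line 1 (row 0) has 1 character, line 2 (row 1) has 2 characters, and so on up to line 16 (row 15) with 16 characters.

Answer: @
@@
@-@
@@@@
@---@
@@--@@
@-@-@-@
@@@@@@@@
@-------@
@@------@@
@-@-----@-@
@@@@----@@@@
@---@---@---@
@@--@@--@@--@@
@-@-@-@-@-@-@-@
@@@@@@@@@@@@@@@@

Derivation:
r0=0: @
r1=1: @@
r2=10: @-@
r3=11: @@@@
r4=100: @---@
r5=101: @@--@@
r6=110: @-@-@-@
r7=111: @@@@@@@@
r8=1000: @-------@
r9=1001: @@------@@
r10=1010: @-@-----@-@
r11=1011: @@@@----@@@@
r12=1100: @---@---@---@
r13=1101: @@--@@--@@--@@
r14=1110: @-@-@-@-@-@-@-@
r15=1111: @@@@@@@@@@@@@@@@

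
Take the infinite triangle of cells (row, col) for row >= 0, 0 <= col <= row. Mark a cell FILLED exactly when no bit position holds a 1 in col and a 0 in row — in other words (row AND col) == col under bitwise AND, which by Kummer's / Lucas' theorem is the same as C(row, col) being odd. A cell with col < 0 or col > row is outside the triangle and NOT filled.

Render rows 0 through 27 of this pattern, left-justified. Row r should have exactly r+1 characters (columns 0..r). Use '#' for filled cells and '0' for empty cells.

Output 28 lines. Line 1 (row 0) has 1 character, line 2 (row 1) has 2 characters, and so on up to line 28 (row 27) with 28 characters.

r0=0: #
r1=1: ##
r2=10: #0#
r3=11: ####
r4=100: #000#
r5=101: ##00##
r6=110: #0#0#0#
r7=111: ########
r8=1000: #0000000#
r9=1001: ##000000##
r10=1010: #0#00000#0#
r11=1011: ####0000####
r12=1100: #000#000#000#
r13=1101: ##00##00##00##
r14=1110: #0#0#0#0#0#0#0#
r15=1111: ################
r16=10000: #000000000000000#
r17=10001: ##00000000000000##
r18=10010: #0#0000000000000#0#
r19=10011: ####000000000000####
r20=10100: #000#00000000000#000#
r21=10101: ##00##0000000000##00##
r22=10110: #0#0#0#000000000#0#0#0#
r23=10111: ########00000000########
r24=11000: #0000000#0000000#0000000#
r25=11001: ##000000##000000##000000##
r26=11010: #0#00000#0#00000#0#00000#0#
r27=11011: ####0000####0000####0000####

Answer: #
##
#0#
####
#000#
##00##
#0#0#0#
########
#0000000#
##000000##
#0#00000#0#
####0000####
#000#000#000#
##00##00##00##
#0#0#0#0#0#0#0#
################
#000000000000000#
##00000000000000##
#0#0000000000000#0#
####000000000000####
#000#00000000000#000#
##00##0000000000##00##
#0#0#0#000000000#0#0#0#
########00000000########
#0000000#0000000#0000000#
##000000##000000##000000##
#0#00000#0#00000#0#00000#0#
####0000####0000####0000####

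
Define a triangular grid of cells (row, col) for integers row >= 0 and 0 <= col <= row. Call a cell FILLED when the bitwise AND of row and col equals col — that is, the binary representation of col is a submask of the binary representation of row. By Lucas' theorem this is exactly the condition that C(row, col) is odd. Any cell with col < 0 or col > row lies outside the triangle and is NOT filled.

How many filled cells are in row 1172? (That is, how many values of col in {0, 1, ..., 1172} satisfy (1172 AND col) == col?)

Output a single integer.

Answer: 16

Derivation:
1172 in binary = 10010010100
popcount(1172) = number of 1-bits in 10010010100 = 4
A col c satisfies (1172 AND c) == c iff every set bit of c is also set in 1172; each of the 4 set bits of 1172 can independently be on or off in c.
count = 2^4 = 16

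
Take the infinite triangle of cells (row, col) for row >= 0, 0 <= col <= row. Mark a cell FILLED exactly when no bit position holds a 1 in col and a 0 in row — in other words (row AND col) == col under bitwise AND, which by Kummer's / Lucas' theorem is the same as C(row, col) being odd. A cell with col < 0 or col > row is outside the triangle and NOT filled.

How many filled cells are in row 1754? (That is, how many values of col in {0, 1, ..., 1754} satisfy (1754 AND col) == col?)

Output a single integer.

Answer: 128

Derivation:
1754 in binary = 11011011010
popcount(1754) = number of 1-bits in 11011011010 = 7
A col c satisfies (1754 AND c) == c iff every set bit of c is also set in 1754; each of the 7 set bits of 1754 can independently be on or off in c.
count = 2^7 = 128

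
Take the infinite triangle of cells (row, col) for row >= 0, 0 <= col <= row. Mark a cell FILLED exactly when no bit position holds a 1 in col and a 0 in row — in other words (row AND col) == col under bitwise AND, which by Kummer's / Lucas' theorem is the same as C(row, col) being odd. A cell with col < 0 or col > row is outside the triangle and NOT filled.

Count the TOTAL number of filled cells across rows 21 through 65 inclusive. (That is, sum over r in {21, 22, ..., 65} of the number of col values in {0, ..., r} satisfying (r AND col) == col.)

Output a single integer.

r21=10101 pc3: +8 =8
r22=10110 pc3: +8 =16
r23=10111 pc4: +16 =32
r24=11000 pc2: +4 =36
r25=11001 pc3: +8 =44
r26=11010 pc3: +8 =52
r27=11011 pc4: +16 =68
r28=11100 pc3: +8 =76
r29=11101 pc4: +16 =92
r30=11110 pc4: +16 =108
r31=11111 pc5: +32 =140
r32=100000 pc1: +2 =142
r33=100001 pc2: +4 =146
r34=100010 pc2: +4 =150
r35=100011 pc3: +8 =158
r36=100100 pc2: +4 =162
r37=100101 pc3: +8 =170
r38=100110 pc3: +8 =178
r39=100111 pc4: +16 =194
r40=101000 pc2: +4 =198
r41=101001 pc3: +8 =206
r42=101010 pc3: +8 =214
r43=101011 pc4: +16 =230
r44=101100 pc3: +8 =238
r45=101101 pc4: +16 =254
r46=101110 pc4: +16 =270
r47=101111 pc5: +32 =302
r48=110000 pc2: +4 =306
r49=110001 pc3: +8 =314
r50=110010 pc3: +8 =322
r51=110011 pc4: +16 =338
r52=110100 pc3: +8 =346
r53=110101 pc4: +16 =362
r54=110110 pc4: +16 =378
r55=110111 pc5: +32 =410
r56=111000 pc3: +8 =418
r57=111001 pc4: +16 =434
r58=111010 pc4: +16 =450
r59=111011 pc5: +32 =482
r60=111100 pc4: +16 =498
r61=111101 pc5: +32 =530
r62=111110 pc5: +32 =562
r63=111111 pc6: +64 =626
r64=1000000 pc1: +2 =628
r65=1000001 pc2: +4 =632

Answer: 632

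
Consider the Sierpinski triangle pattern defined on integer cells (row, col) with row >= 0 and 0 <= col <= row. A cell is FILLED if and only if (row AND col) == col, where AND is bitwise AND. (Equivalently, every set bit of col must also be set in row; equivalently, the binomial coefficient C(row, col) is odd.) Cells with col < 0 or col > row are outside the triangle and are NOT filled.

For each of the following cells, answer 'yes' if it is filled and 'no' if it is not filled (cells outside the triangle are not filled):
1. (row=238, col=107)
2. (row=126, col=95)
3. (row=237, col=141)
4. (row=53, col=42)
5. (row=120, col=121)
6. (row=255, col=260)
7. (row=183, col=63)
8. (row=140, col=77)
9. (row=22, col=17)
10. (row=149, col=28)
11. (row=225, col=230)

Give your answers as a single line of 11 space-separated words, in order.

(238,107): row=0b11101110, col=0b1101011, row AND col = 0b1101010 = 106; 106 != 107 -> empty
(126,95): row=0b1111110, col=0b1011111, row AND col = 0b1011110 = 94; 94 != 95 -> empty
(237,141): row=0b11101101, col=0b10001101, row AND col = 0b10001101 = 141; 141 == 141 -> filled
(53,42): row=0b110101, col=0b101010, row AND col = 0b100000 = 32; 32 != 42 -> empty
(120,121): col outside [0, 120] -> not filled
(255,260): col outside [0, 255] -> not filled
(183,63): row=0b10110111, col=0b111111, row AND col = 0b110111 = 55; 55 != 63 -> empty
(140,77): row=0b10001100, col=0b1001101, row AND col = 0b1100 = 12; 12 != 77 -> empty
(22,17): row=0b10110, col=0b10001, row AND col = 0b10000 = 16; 16 != 17 -> empty
(149,28): row=0b10010101, col=0b11100, row AND col = 0b10100 = 20; 20 != 28 -> empty
(225,230): col outside [0, 225] -> not filled

Answer: no no yes no no no no no no no no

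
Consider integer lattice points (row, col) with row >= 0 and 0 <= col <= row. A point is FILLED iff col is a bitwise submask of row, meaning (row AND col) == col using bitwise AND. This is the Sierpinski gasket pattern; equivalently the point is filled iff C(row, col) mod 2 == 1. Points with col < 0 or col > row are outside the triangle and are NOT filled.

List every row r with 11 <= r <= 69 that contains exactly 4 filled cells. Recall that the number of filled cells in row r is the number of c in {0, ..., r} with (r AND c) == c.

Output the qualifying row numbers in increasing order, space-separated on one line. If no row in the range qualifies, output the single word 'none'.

Row r has 2^popcount(r) filled cells, so we need popcount(r) = log2(4) = 2.
Scan r = 11..69 and keep those with exactly 2 one-bits:
r=11=1011 popcount=3 -> skip
r=12=1100 popcount=2 -> KEEP
r=13=1101 popcount=3 -> skip
r=14=1110 popcount=3 -> skip
r=15=1111 popcount=4 -> skip
r=16=10000 popcount=1 -> skip
r=17=10001 popcount=2 -> KEEP
r=18=10010 popcount=2 -> KEEP
r=19=10011 popcount=3 -> skip
r=20=10100 popcount=2 -> KEEP
r=21=10101 popcount=3 -> skip
r=22=10110 popcount=3 -> skip
r=23=10111 popcount=4 -> skip
r=24=11000 popcount=2 -> KEEP
r=25=11001 popcount=3 -> skip
r=26=11010 popcount=3 -> skip
r=27=11011 popcount=4 -> skip
r=28=11100 popcount=3 -> skip
r=29=11101 popcount=4 -> skip
r=30=11110 popcount=4 -> skip
r=31=11111 popcount=5 -> skip
r=32=100000 popcount=1 -> skip
r=33=100001 popcount=2 -> KEEP
r=34=100010 popcount=2 -> KEEP
r=35=100011 popcount=3 -> skip
r=36=100100 popcount=2 -> KEEP
r=37=100101 popcount=3 -> skip
r=38=100110 popcount=3 -> skip
r=39=100111 popcount=4 -> skip
r=40=101000 popcount=2 -> KEEP
r=41=101001 popcount=3 -> skip
r=42=101010 popcount=3 -> skip
r=43=101011 popcount=4 -> skip
r=44=101100 popcount=3 -> skip
r=45=101101 popcount=4 -> skip
r=46=101110 popcount=4 -> skip
r=47=101111 popcount=5 -> skip
r=48=110000 popcount=2 -> KEEP
r=49=110001 popcount=3 -> skip
r=50=110010 popcount=3 -> skip
r=51=110011 popcount=4 -> skip
r=52=110100 popcount=3 -> skip
r=53=110101 popcount=4 -> skip
r=54=110110 popcount=4 -> skip
r=55=110111 popcount=5 -> skip
r=56=111000 popcount=3 -> skip
r=57=111001 popcount=4 -> skip
r=58=111010 popcount=4 -> skip
r=59=111011 popcount=5 -> skip
r=60=111100 popcount=4 -> skip
r=61=111101 popcount=5 -> skip
r=62=111110 popcount=5 -> skip
r=63=111111 popcount=6 -> skip
r=64=1000000 popcount=1 -> skip
r=65=1000001 popcount=2 -> KEEP
r=66=1000010 popcount=2 -> KEEP
r=67=1000011 popcount=3 -> skip
r=68=1000100 popcount=2 -> KEEP
r=69=1000101 popcount=3 -> skip
Kept rows: 12 17 18 20 24 33 34 36 40 48 65 66 68

Answer: 12 17 18 20 24 33 34 36 40 48 65 66 68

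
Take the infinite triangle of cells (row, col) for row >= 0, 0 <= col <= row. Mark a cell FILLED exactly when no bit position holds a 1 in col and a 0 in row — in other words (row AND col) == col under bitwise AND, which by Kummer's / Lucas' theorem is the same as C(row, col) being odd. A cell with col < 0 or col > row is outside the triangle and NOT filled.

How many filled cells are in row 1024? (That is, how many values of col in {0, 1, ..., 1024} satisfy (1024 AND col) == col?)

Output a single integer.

Answer: 2

Derivation:
1024 in binary = 10000000000
popcount(1024) = number of 1-bits in 10000000000 = 1
A col c satisfies (1024 AND c) == c iff every set bit of c is also set in 1024; each of the 1 set bits of 1024 can independently be on or off in c.
count = 2^1 = 2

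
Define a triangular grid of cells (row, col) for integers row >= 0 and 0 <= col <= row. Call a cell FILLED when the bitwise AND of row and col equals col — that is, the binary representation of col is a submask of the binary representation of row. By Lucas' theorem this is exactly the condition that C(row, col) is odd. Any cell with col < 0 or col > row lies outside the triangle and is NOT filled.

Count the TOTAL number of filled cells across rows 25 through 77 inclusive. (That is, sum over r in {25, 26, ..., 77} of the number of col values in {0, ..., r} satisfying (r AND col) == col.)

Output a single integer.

Answer: 704

Derivation:
r25=11001 pc3: +8 =8
r26=11010 pc3: +8 =16
r27=11011 pc4: +16 =32
r28=11100 pc3: +8 =40
r29=11101 pc4: +16 =56
r30=11110 pc4: +16 =72
r31=11111 pc5: +32 =104
r32=100000 pc1: +2 =106
r33=100001 pc2: +4 =110
r34=100010 pc2: +4 =114
r35=100011 pc3: +8 =122
r36=100100 pc2: +4 =126
r37=100101 pc3: +8 =134
r38=100110 pc3: +8 =142
r39=100111 pc4: +16 =158
r40=101000 pc2: +4 =162
r41=101001 pc3: +8 =170
r42=101010 pc3: +8 =178
r43=101011 pc4: +16 =194
r44=101100 pc3: +8 =202
r45=101101 pc4: +16 =218
r46=101110 pc4: +16 =234
r47=101111 pc5: +32 =266
r48=110000 pc2: +4 =270
r49=110001 pc3: +8 =278
r50=110010 pc3: +8 =286
r51=110011 pc4: +16 =302
r52=110100 pc3: +8 =310
r53=110101 pc4: +16 =326
r54=110110 pc4: +16 =342
r55=110111 pc5: +32 =374
r56=111000 pc3: +8 =382
r57=111001 pc4: +16 =398
r58=111010 pc4: +16 =414
r59=111011 pc5: +32 =446
r60=111100 pc4: +16 =462
r61=111101 pc5: +32 =494
r62=111110 pc5: +32 =526
r63=111111 pc6: +64 =590
r64=1000000 pc1: +2 =592
r65=1000001 pc2: +4 =596
r66=1000010 pc2: +4 =600
r67=1000011 pc3: +8 =608
r68=1000100 pc2: +4 =612
r69=1000101 pc3: +8 =620
r70=1000110 pc3: +8 =628
r71=1000111 pc4: +16 =644
r72=1001000 pc2: +4 =648
r73=1001001 pc3: +8 =656
r74=1001010 pc3: +8 =664
r75=1001011 pc4: +16 =680
r76=1001100 pc3: +8 =688
r77=1001101 pc4: +16 =704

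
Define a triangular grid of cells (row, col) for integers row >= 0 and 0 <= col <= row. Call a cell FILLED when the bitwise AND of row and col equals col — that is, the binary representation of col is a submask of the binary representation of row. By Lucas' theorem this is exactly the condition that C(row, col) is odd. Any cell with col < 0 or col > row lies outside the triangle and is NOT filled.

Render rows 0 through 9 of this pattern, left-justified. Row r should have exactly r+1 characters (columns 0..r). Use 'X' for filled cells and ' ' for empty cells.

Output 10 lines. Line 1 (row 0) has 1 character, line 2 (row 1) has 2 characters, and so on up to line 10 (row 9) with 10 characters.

Answer: X
XX
X X
XXXX
X   X
XX  XX
X X X X
XXXXXXXX
X       X
XX      XX

Derivation:
r0=0: X
r1=1: XX
r2=10: X X
r3=11: XXXX
r4=100: X   X
r5=101: XX  XX
r6=110: X X X X
r7=111: XXXXXXXX
r8=1000: X       X
r9=1001: XX      XX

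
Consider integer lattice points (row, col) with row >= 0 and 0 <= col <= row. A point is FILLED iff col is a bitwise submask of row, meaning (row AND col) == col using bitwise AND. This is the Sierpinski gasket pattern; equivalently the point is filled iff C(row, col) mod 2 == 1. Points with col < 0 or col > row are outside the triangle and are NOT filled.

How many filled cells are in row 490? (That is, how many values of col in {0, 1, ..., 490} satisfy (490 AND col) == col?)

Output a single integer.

Answer: 64

Derivation:
490 in binary = 111101010
popcount(490) = number of 1-bits in 111101010 = 6
A col c satisfies (490 AND c) == c iff every set bit of c is also set in 490; each of the 6 set bits of 490 can independently be on or off in c.
count = 2^6 = 64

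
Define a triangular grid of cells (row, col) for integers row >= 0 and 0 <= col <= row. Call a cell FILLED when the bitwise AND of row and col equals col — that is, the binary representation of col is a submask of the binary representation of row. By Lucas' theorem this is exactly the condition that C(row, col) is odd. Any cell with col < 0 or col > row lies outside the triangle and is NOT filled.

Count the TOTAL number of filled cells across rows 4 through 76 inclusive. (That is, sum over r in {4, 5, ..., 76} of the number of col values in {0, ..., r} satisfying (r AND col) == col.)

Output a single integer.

Answer: 818

Derivation:
r4=100 pc1: +2 =2
r5=101 pc2: +4 =6
r6=110 pc2: +4 =10
r7=111 pc3: +8 =18
r8=1000 pc1: +2 =20
r9=1001 pc2: +4 =24
r10=1010 pc2: +4 =28
r11=1011 pc3: +8 =36
r12=1100 pc2: +4 =40
r13=1101 pc3: +8 =48
r14=1110 pc3: +8 =56
r15=1111 pc4: +16 =72
r16=10000 pc1: +2 =74
r17=10001 pc2: +4 =78
r18=10010 pc2: +4 =82
r19=10011 pc3: +8 =90
r20=10100 pc2: +4 =94
r21=10101 pc3: +8 =102
r22=10110 pc3: +8 =110
r23=10111 pc4: +16 =126
r24=11000 pc2: +4 =130
r25=11001 pc3: +8 =138
r26=11010 pc3: +8 =146
r27=11011 pc4: +16 =162
r28=11100 pc3: +8 =170
r29=11101 pc4: +16 =186
r30=11110 pc4: +16 =202
r31=11111 pc5: +32 =234
r32=100000 pc1: +2 =236
r33=100001 pc2: +4 =240
r34=100010 pc2: +4 =244
r35=100011 pc3: +8 =252
r36=100100 pc2: +4 =256
r37=100101 pc3: +8 =264
r38=100110 pc3: +8 =272
r39=100111 pc4: +16 =288
r40=101000 pc2: +4 =292
r41=101001 pc3: +8 =300
r42=101010 pc3: +8 =308
r43=101011 pc4: +16 =324
r44=101100 pc3: +8 =332
r45=101101 pc4: +16 =348
r46=101110 pc4: +16 =364
r47=101111 pc5: +32 =396
r48=110000 pc2: +4 =400
r49=110001 pc3: +8 =408
r50=110010 pc3: +8 =416
r51=110011 pc4: +16 =432
r52=110100 pc3: +8 =440
r53=110101 pc4: +16 =456
r54=110110 pc4: +16 =472
r55=110111 pc5: +32 =504
r56=111000 pc3: +8 =512
r57=111001 pc4: +16 =528
r58=111010 pc4: +16 =544
r59=111011 pc5: +32 =576
r60=111100 pc4: +16 =592
r61=111101 pc5: +32 =624
r62=111110 pc5: +32 =656
r63=111111 pc6: +64 =720
r64=1000000 pc1: +2 =722
r65=1000001 pc2: +4 =726
r66=1000010 pc2: +4 =730
r67=1000011 pc3: +8 =738
r68=1000100 pc2: +4 =742
r69=1000101 pc3: +8 =750
r70=1000110 pc3: +8 =758
r71=1000111 pc4: +16 =774
r72=1001000 pc2: +4 =778
r73=1001001 pc3: +8 =786
r74=1001010 pc3: +8 =794
r75=1001011 pc4: +16 =810
r76=1001100 pc3: +8 =818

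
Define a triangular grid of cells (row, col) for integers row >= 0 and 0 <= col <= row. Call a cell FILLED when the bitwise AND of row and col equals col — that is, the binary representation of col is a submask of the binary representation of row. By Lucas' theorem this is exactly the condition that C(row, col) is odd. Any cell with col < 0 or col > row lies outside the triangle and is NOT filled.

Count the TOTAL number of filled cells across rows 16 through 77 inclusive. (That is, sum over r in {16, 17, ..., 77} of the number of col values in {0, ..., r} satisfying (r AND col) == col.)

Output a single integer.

Answer: 762

Derivation:
r16=10000 pc1: +2 =2
r17=10001 pc2: +4 =6
r18=10010 pc2: +4 =10
r19=10011 pc3: +8 =18
r20=10100 pc2: +4 =22
r21=10101 pc3: +8 =30
r22=10110 pc3: +8 =38
r23=10111 pc4: +16 =54
r24=11000 pc2: +4 =58
r25=11001 pc3: +8 =66
r26=11010 pc3: +8 =74
r27=11011 pc4: +16 =90
r28=11100 pc3: +8 =98
r29=11101 pc4: +16 =114
r30=11110 pc4: +16 =130
r31=11111 pc5: +32 =162
r32=100000 pc1: +2 =164
r33=100001 pc2: +4 =168
r34=100010 pc2: +4 =172
r35=100011 pc3: +8 =180
r36=100100 pc2: +4 =184
r37=100101 pc3: +8 =192
r38=100110 pc3: +8 =200
r39=100111 pc4: +16 =216
r40=101000 pc2: +4 =220
r41=101001 pc3: +8 =228
r42=101010 pc3: +8 =236
r43=101011 pc4: +16 =252
r44=101100 pc3: +8 =260
r45=101101 pc4: +16 =276
r46=101110 pc4: +16 =292
r47=101111 pc5: +32 =324
r48=110000 pc2: +4 =328
r49=110001 pc3: +8 =336
r50=110010 pc3: +8 =344
r51=110011 pc4: +16 =360
r52=110100 pc3: +8 =368
r53=110101 pc4: +16 =384
r54=110110 pc4: +16 =400
r55=110111 pc5: +32 =432
r56=111000 pc3: +8 =440
r57=111001 pc4: +16 =456
r58=111010 pc4: +16 =472
r59=111011 pc5: +32 =504
r60=111100 pc4: +16 =520
r61=111101 pc5: +32 =552
r62=111110 pc5: +32 =584
r63=111111 pc6: +64 =648
r64=1000000 pc1: +2 =650
r65=1000001 pc2: +4 =654
r66=1000010 pc2: +4 =658
r67=1000011 pc3: +8 =666
r68=1000100 pc2: +4 =670
r69=1000101 pc3: +8 =678
r70=1000110 pc3: +8 =686
r71=1000111 pc4: +16 =702
r72=1001000 pc2: +4 =706
r73=1001001 pc3: +8 =714
r74=1001010 pc3: +8 =722
r75=1001011 pc4: +16 =738
r76=1001100 pc3: +8 =746
r77=1001101 pc4: +16 =762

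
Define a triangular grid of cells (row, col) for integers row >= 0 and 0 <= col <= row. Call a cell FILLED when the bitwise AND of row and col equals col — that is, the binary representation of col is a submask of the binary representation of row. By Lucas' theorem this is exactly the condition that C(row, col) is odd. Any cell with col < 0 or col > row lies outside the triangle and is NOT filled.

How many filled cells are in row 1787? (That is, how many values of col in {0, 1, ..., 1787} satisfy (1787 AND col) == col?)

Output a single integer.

1787 in binary = 11011111011
popcount(1787) = number of 1-bits in 11011111011 = 9
A col c satisfies (1787 AND c) == c iff every set bit of c is also set in 1787; each of the 9 set bits of 1787 can independently be on or off in c.
count = 2^9 = 512

Answer: 512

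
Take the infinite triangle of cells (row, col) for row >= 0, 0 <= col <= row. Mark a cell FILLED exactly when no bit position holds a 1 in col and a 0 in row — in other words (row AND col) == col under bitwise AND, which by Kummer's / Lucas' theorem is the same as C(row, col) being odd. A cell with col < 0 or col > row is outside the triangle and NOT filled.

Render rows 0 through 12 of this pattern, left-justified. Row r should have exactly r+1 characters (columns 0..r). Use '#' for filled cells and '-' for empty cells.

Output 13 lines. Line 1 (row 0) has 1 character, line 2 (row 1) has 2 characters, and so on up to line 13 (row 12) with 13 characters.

Answer: #
##
#-#
####
#---#
##--##
#-#-#-#
########
#-------#
##------##
#-#-----#-#
####----####
#---#---#---#

Derivation:
r0=0: #
r1=1: ##
r2=10: #-#
r3=11: ####
r4=100: #---#
r5=101: ##--##
r6=110: #-#-#-#
r7=111: ########
r8=1000: #-------#
r9=1001: ##------##
r10=1010: #-#-----#-#
r11=1011: ####----####
r12=1100: #---#---#---#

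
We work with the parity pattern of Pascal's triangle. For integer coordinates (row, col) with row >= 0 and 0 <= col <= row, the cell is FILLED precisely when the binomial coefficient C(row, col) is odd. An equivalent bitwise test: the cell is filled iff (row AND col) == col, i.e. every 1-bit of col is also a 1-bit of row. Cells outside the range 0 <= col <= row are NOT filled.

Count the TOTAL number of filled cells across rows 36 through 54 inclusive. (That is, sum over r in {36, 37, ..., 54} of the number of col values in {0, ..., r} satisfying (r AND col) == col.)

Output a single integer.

Answer: 220

Derivation:
r36=100100 pc2: +4 =4
r37=100101 pc3: +8 =12
r38=100110 pc3: +8 =20
r39=100111 pc4: +16 =36
r40=101000 pc2: +4 =40
r41=101001 pc3: +8 =48
r42=101010 pc3: +8 =56
r43=101011 pc4: +16 =72
r44=101100 pc3: +8 =80
r45=101101 pc4: +16 =96
r46=101110 pc4: +16 =112
r47=101111 pc5: +32 =144
r48=110000 pc2: +4 =148
r49=110001 pc3: +8 =156
r50=110010 pc3: +8 =164
r51=110011 pc4: +16 =180
r52=110100 pc3: +8 =188
r53=110101 pc4: +16 =204
r54=110110 pc4: +16 =220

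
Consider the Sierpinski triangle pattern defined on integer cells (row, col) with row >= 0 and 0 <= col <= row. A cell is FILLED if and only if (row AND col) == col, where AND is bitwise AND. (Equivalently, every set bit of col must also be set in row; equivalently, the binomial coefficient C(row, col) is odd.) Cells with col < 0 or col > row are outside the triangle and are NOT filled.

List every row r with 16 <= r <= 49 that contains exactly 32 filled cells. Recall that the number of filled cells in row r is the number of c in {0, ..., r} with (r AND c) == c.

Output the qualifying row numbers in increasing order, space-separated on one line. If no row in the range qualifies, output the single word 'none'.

Row r has 2^popcount(r) filled cells, so we need popcount(r) = log2(32) = 5.
Scan r = 16..49 and keep those with exactly 5 one-bits:
r=16=10000 popcount=1 -> skip
r=17=10001 popcount=2 -> skip
r=18=10010 popcount=2 -> skip
r=19=10011 popcount=3 -> skip
r=20=10100 popcount=2 -> skip
r=21=10101 popcount=3 -> skip
r=22=10110 popcount=3 -> skip
r=23=10111 popcount=4 -> skip
r=24=11000 popcount=2 -> skip
r=25=11001 popcount=3 -> skip
r=26=11010 popcount=3 -> skip
r=27=11011 popcount=4 -> skip
r=28=11100 popcount=3 -> skip
r=29=11101 popcount=4 -> skip
r=30=11110 popcount=4 -> skip
r=31=11111 popcount=5 -> KEEP
r=32=100000 popcount=1 -> skip
r=33=100001 popcount=2 -> skip
r=34=100010 popcount=2 -> skip
r=35=100011 popcount=3 -> skip
r=36=100100 popcount=2 -> skip
r=37=100101 popcount=3 -> skip
r=38=100110 popcount=3 -> skip
r=39=100111 popcount=4 -> skip
r=40=101000 popcount=2 -> skip
r=41=101001 popcount=3 -> skip
r=42=101010 popcount=3 -> skip
r=43=101011 popcount=4 -> skip
r=44=101100 popcount=3 -> skip
r=45=101101 popcount=4 -> skip
r=46=101110 popcount=4 -> skip
r=47=101111 popcount=5 -> KEEP
r=48=110000 popcount=2 -> skip
r=49=110001 popcount=3 -> skip
Kept rows: 31 47

Answer: 31 47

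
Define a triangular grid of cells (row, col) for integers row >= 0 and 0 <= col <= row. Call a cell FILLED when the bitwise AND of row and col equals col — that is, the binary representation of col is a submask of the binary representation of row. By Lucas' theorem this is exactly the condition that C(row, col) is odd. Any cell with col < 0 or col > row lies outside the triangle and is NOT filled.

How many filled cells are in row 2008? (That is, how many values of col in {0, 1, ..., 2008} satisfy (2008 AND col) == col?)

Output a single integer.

Answer: 128

Derivation:
2008 in binary = 11111011000
popcount(2008) = number of 1-bits in 11111011000 = 7
A col c satisfies (2008 AND c) == c iff every set bit of c is also set in 2008; each of the 7 set bits of 2008 can independently be on or off in c.
count = 2^7 = 128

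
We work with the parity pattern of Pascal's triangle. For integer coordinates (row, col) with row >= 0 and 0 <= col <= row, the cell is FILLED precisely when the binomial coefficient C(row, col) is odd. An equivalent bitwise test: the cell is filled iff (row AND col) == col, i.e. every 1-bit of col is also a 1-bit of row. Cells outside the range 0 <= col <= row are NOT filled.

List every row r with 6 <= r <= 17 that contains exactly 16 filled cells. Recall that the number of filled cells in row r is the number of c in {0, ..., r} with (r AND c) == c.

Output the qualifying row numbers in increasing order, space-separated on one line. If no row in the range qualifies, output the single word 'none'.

Answer: 15

Derivation:
Row r has 2^popcount(r) filled cells, so we need popcount(r) = log2(16) = 4.
Scan r = 6..17 and keep those with exactly 4 one-bits:
r=6=110 popcount=2 -> skip
r=7=111 popcount=3 -> skip
r=8=1000 popcount=1 -> skip
r=9=1001 popcount=2 -> skip
r=10=1010 popcount=2 -> skip
r=11=1011 popcount=3 -> skip
r=12=1100 popcount=2 -> skip
r=13=1101 popcount=3 -> skip
r=14=1110 popcount=3 -> skip
r=15=1111 popcount=4 -> KEEP
r=16=10000 popcount=1 -> skip
r=17=10001 popcount=2 -> skip
Kept rows: 15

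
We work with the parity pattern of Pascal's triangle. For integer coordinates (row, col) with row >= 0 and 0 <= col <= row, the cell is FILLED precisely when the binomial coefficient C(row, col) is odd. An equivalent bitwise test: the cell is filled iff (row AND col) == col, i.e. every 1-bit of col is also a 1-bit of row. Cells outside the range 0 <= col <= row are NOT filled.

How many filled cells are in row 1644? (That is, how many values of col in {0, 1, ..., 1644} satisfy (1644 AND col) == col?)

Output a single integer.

Answer: 64

Derivation:
1644 in binary = 11001101100
popcount(1644) = number of 1-bits in 11001101100 = 6
A col c satisfies (1644 AND c) == c iff every set bit of c is also set in 1644; each of the 6 set bits of 1644 can independently be on or off in c.
count = 2^6 = 64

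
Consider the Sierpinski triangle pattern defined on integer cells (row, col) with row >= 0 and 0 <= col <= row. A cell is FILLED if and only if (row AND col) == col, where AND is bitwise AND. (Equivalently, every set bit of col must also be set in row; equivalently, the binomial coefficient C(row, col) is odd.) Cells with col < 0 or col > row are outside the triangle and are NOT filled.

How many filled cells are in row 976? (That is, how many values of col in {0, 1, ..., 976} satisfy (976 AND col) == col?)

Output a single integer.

976 in binary = 1111010000
popcount(976) = number of 1-bits in 1111010000 = 5
A col c satisfies (976 AND c) == c iff every set bit of c is also set in 976; each of the 5 set bits of 976 can independently be on or off in c.
count = 2^5 = 32

Answer: 32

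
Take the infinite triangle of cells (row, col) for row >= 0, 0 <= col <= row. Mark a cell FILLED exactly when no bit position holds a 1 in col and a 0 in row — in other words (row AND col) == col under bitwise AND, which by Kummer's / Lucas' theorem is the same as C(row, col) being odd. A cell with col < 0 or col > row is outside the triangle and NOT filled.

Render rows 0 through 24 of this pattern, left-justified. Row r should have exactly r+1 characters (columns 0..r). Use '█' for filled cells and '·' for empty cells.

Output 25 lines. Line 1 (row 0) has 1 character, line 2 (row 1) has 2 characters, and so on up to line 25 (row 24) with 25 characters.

Answer: █
██
█·█
████
█···█
██··██
█·█·█·█
████████
█·······█
██······██
█·█·····█·█
████····████
█···█···█···█
██··██··██··██
█·█·█·█·█·█·█·█
████████████████
█···············█
██··············██
█·█·············█·█
████············████
█···█···········█···█
██··██··········██··██
█·█·█·█·········█·█·█·█
████████········████████
█·······█·······█·······█

Derivation:
r0=0: █
r1=1: ██
r2=10: █·█
r3=11: ████
r4=100: █···█
r5=101: ██··██
r6=110: █·█·█·█
r7=111: ████████
r8=1000: █·······█
r9=1001: ██······██
r10=1010: █·█·····█·█
r11=1011: ████····████
r12=1100: █···█···█···█
r13=1101: ██··██··██··██
r14=1110: █·█·█·█·█·█·█·█
r15=1111: ████████████████
r16=10000: █···············█
r17=10001: ██··············██
r18=10010: █·█·············█·█
r19=10011: ████············████
r20=10100: █···█···········█···█
r21=10101: ██··██··········██··██
r22=10110: █·█·█·█·········█·█·█·█
r23=10111: ████████········████████
r24=11000: █·······█·······█·······█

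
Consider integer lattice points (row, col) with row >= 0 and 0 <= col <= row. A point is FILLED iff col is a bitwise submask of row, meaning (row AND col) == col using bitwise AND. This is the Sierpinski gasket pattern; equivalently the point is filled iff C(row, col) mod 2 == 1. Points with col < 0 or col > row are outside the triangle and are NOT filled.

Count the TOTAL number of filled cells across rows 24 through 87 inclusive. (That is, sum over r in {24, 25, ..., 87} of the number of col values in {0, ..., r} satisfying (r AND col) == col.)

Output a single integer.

r24=11000 pc2: +4 =4
r25=11001 pc3: +8 =12
r26=11010 pc3: +8 =20
r27=11011 pc4: +16 =36
r28=11100 pc3: +8 =44
r29=11101 pc4: +16 =60
r30=11110 pc4: +16 =76
r31=11111 pc5: +32 =108
r32=100000 pc1: +2 =110
r33=100001 pc2: +4 =114
r34=100010 pc2: +4 =118
r35=100011 pc3: +8 =126
r36=100100 pc2: +4 =130
r37=100101 pc3: +8 =138
r38=100110 pc3: +8 =146
r39=100111 pc4: +16 =162
r40=101000 pc2: +4 =166
r41=101001 pc3: +8 =174
r42=101010 pc3: +8 =182
r43=101011 pc4: +16 =198
r44=101100 pc3: +8 =206
r45=101101 pc4: +16 =222
r46=101110 pc4: +16 =238
r47=101111 pc5: +32 =270
r48=110000 pc2: +4 =274
r49=110001 pc3: +8 =282
r50=110010 pc3: +8 =290
r51=110011 pc4: +16 =306
r52=110100 pc3: +8 =314
r53=110101 pc4: +16 =330
r54=110110 pc4: +16 =346
r55=110111 pc5: +32 =378
r56=111000 pc3: +8 =386
r57=111001 pc4: +16 =402
r58=111010 pc4: +16 =418
r59=111011 pc5: +32 =450
r60=111100 pc4: +16 =466
r61=111101 pc5: +32 =498
r62=111110 pc5: +32 =530
r63=111111 pc6: +64 =594
r64=1000000 pc1: +2 =596
r65=1000001 pc2: +4 =600
r66=1000010 pc2: +4 =604
r67=1000011 pc3: +8 =612
r68=1000100 pc2: +4 =616
r69=1000101 pc3: +8 =624
r70=1000110 pc3: +8 =632
r71=1000111 pc4: +16 =648
r72=1001000 pc2: +4 =652
r73=1001001 pc3: +8 =660
r74=1001010 pc3: +8 =668
r75=1001011 pc4: +16 =684
r76=1001100 pc3: +8 =692
r77=1001101 pc4: +16 =708
r78=1001110 pc4: +16 =724
r79=1001111 pc5: +32 =756
r80=1010000 pc2: +4 =760
r81=1010001 pc3: +8 =768
r82=1010010 pc3: +8 =776
r83=1010011 pc4: +16 =792
r84=1010100 pc3: +8 =800
r85=1010101 pc4: +16 =816
r86=1010110 pc4: +16 =832
r87=1010111 pc5: +32 =864

Answer: 864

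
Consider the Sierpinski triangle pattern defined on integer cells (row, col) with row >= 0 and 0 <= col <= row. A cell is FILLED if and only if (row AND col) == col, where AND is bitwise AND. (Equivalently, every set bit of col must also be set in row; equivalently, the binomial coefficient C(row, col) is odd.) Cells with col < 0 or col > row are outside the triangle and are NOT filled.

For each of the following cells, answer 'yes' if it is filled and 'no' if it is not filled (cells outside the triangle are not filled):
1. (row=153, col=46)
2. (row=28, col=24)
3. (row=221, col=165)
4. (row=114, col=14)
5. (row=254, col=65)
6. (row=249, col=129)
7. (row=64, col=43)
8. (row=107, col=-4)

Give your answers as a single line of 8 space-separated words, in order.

(153,46): row=0b10011001, col=0b101110, row AND col = 0b1000 = 8; 8 != 46 -> empty
(28,24): row=0b11100, col=0b11000, row AND col = 0b11000 = 24; 24 == 24 -> filled
(221,165): row=0b11011101, col=0b10100101, row AND col = 0b10000101 = 133; 133 != 165 -> empty
(114,14): row=0b1110010, col=0b1110, row AND col = 0b10 = 2; 2 != 14 -> empty
(254,65): row=0b11111110, col=0b1000001, row AND col = 0b1000000 = 64; 64 != 65 -> empty
(249,129): row=0b11111001, col=0b10000001, row AND col = 0b10000001 = 129; 129 == 129 -> filled
(64,43): row=0b1000000, col=0b101011, row AND col = 0b0 = 0; 0 != 43 -> empty
(107,-4): col outside [0, 107] -> not filled

Answer: no yes no no no yes no no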